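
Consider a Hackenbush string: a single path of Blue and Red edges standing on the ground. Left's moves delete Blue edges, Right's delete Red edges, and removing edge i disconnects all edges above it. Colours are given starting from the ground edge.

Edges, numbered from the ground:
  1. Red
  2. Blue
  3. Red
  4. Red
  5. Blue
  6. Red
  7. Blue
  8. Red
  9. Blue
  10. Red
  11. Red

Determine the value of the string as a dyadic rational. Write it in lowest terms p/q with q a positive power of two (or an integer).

-855/1024

Build val(s[:k]) for k = 1..11, string s = Red Blue Red Red Blue Red Blue Red Blue Red Red.
step 1: add Red to get R; options L={  } R={ 0 } = -1
step 2: add Blue to get RB; options L={ -1 } R={ 0 } = -1/2
step 3: add Red to get RBR; options L={ -1 } R={ -1/2; 0 } = -3/4
step 4: add Red to get RBRR; options L={ -1 } R={ -3/4; -1/2; 0 } = -7/8
step 5: add Blue to get RBRRB; options L={ -1; -7/8 } R={ -3/4; -1/2; 0 } = -13/16
step 6: add Red to get RBRRBR; options L={ -1; -7/8 } R={ -13/16; -3/4; -1/2; 0 } = -27/32
step 7: add Blue to get RBRRBRB; options L={ -1; -7/8; -27/32 } R={ -13/16; -3/4; -1/2; 0 } = -53/64
step 8: add Red to get RBRRBRBR; options L={ -1; -7/8; -27/32 } R={ -53/64; -13/16; -3/4; -1/2; 0 } = -107/128
step 9: add Blue to get RBRRBRBRB; options L={ -1; -7/8; -27/32; -107/128 } R={ -53/64; -13/16; -3/4; -1/2; 0 } = -213/256
step 10: add Red to get RBRRBRBRBR; options L={ -1; -7/8; -27/32; -107/128 } R={ -213/256; -53/64; -13/16; -3/4; -1/2; 0 } = -427/512
step 11: add Red to get RBRRBRBRBRR; options L={ -1; -7/8; -27/32; -107/128 } R={ -427/512; -213/256; -53/64; -13/16; -3/4; -1/2; 0 } = -855/1024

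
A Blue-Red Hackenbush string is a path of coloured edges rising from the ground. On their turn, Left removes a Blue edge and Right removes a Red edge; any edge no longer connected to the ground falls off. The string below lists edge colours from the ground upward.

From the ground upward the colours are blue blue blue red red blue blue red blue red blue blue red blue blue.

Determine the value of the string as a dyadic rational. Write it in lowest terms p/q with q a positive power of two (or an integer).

Prefix values for blue blue blue red red blue blue red blue red blue blue red blue blue via {L|R} + simplicity:
b: Left { 0 }, Right { — } — simplest 1
bb: Left { 0,1 }, Right { — } — simplest 2
bbb: Left { 0,1,2 }, Right { — } — simplest 3
bbbr: Left { 0,1,2 }, Right { 3 } — simplest 5/2
bbbrr: Left { 0,1,2 }, Right { 5/2,3 } — simplest 9/4
bbbrrb: Left { 0,1,2,9/4 }, Right { 5/2,3 } — simplest 19/8
bbbrrbb: Left { 0,1,2,9/4,19/8 }, Right { 5/2,3 } — simplest 39/16
bbbrrbbr: Left { 0,1,2,9/4,19/8 }, Right { 39/16,5/2,3 } — simplest 77/32
bbbrrbbrb: Left { 0,1,2,9/4,19/8,77/32 }, Right { 39/16,5/2,3 } — simplest 155/64
bbbrrbbrbr: Left { 0,1,2,9/4,19/8,77/32 }, Right { 155/64,39/16,5/2,3 } — simplest 309/128
bbbrrbbrbrb: Left { 0,1,2,9/4,19/8,77/32,309/128 }, Right { 155/64,39/16,5/2,3 } — simplest 619/256
bbbrrbbrbrbb: Left { 0,1,2,9/4,19/8,77/32,309/128,619/256 }, Right { 155/64,39/16,5/2,3 } — simplest 1239/512
bbbrrbbrbrbbr: Left { 0,1,2,9/4,19/8,77/32,309/128,619/256 }, Right { 1239/512,155/64,39/16,5/2,3 } — simplest 2477/1024
bbbrrbbrbrbbrb: Left { 0,1,2,9/4,19/8,77/32,309/128,619/256,2477/1024 }, Right { 1239/512,155/64,39/16,5/2,3 } — simplest 4955/2048
bbbrrbbrbrbbrbb: Left { 0,1,2,9/4,19/8,77/32,309/128,619/256,2477/1024,4955/2048 }, Right { 1239/512,155/64,39/16,5/2,3 } — simplest 9911/4096

9911/4096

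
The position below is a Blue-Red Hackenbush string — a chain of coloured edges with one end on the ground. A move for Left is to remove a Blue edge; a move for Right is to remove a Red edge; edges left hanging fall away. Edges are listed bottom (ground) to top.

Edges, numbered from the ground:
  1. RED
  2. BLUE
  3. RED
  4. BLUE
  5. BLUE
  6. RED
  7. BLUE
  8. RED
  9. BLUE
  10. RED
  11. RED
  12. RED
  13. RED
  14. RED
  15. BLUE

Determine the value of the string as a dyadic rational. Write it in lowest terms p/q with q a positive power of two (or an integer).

Recurse on prefixes of the 15-edge string RED BLUE RED BLUE BLUE RED BLUE RED BLUE RED RED RED RED RED BLUE:
value(R) = { · | 0 } = -1
value(RB) = { -1 | 0 } = -1/2
value(RBR) = { -1 | -1/2 0 } = -3/4
value(RBRB) = { -1 -3/4 | -1/2 0 } = -5/8
value(RBRBB) = { -1 -3/4 -5/8 | -1/2 0 } = -9/16
value(RBRBBR) = { -1 -3/4 -5/8 | -9/16 -1/2 0 } = -19/32
value(RBRBBRB) = { -1 -3/4 -5/8 -19/32 | -9/16 -1/2 0 } = -37/64
value(RBRBBRBR) = { -1 -3/4 -5/8 -19/32 | -37/64 -9/16 -1/2 0 } = -75/128
value(RBRBBRBRB) = { -1 -3/4 -5/8 -19/32 -75/128 | -37/64 -9/16 -1/2 0 } = -149/256
value(RBRBBRBRBR) = { -1 -3/4 -5/8 -19/32 -75/128 | -149/256 -37/64 -9/16 -1/2 0 } = -299/512
value(RBRBBRBRBRR) = { -1 -3/4 -5/8 -19/32 -75/128 | -299/512 -149/256 -37/64 -9/16 -1/2 0 } = -599/1024
value(RBRBBRBRBRRR) = { -1 -3/4 -5/8 -19/32 -75/128 | -599/1024 -299/512 -149/256 -37/64 -9/16 -1/2 0 } = -1199/2048
value(RBRBBRBRBRRRR) = { -1 -3/4 -5/8 -19/32 -75/128 | -1199/2048 -599/1024 -299/512 -149/256 -37/64 -9/16 -1/2 0 } = -2399/4096
value(RBRBBRBRBRRRRR) = { -1 -3/4 -5/8 -19/32 -75/128 | -2399/4096 -1199/2048 -599/1024 -299/512 -149/256 -37/64 -9/16 -1/2 0 } = -4799/8192
value(RBRBBRBRBRRRRRB) = { -1 -3/4 -5/8 -19/32 -75/128 -4799/8192 | -2399/4096 -1199/2048 -599/1024 -299/512 -149/256 -37/64 -9/16 -1/2 0 } = -9597/16384

-9597/16384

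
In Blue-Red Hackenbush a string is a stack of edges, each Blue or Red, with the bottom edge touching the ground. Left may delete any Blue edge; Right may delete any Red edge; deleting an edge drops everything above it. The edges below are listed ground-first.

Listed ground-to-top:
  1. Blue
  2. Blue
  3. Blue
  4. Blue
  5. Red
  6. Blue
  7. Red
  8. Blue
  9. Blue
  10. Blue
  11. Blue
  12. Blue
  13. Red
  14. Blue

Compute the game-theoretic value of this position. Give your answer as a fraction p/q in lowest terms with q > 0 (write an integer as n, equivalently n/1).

Recurse on prefixes of the 14-edge string Blue Blue Blue Blue Red Blue Red Blue Blue Blue Blue Blue Red Blue:
val(B) = { 0 |  } -> 1
val(BB) = { 0,1 |  } -> 2
val(BBB) = { 0,1,2 |  } -> 3
val(BBBB) = { 0,1,2,3 |  } -> 4
val(BBBBR) = { 0,1,2,3 | 4 } -> 7/2
val(BBBBRB) = { 0,1,2,3,7/2 | 4 } -> 15/4
val(BBBBRBR) = { 0,1,2,3,7/2 | 15/4,4 } -> 29/8
val(BBBBRBRB) = { 0,1,2,3,7/2,29/8 | 15/4,4 } -> 59/16
val(BBBBRBRBB) = { 0,1,2,3,7/2,29/8,59/16 | 15/4,4 } -> 119/32
val(BBBBRBRBBB) = { 0,1,2,3,7/2,29/8,59/16,119/32 | 15/4,4 } -> 239/64
val(BBBBRBRBBBB) = { 0,1,2,3,7/2,29/8,59/16,119/32,239/64 | 15/4,4 } -> 479/128
val(BBBBRBRBBBBB) = { 0,1,2,3,7/2,29/8,59/16,119/32,239/64,479/128 | 15/4,4 } -> 959/256
val(BBBBRBRBBBBBR) = { 0,1,2,3,7/2,29/8,59/16,119/32,239/64,479/128 | 959/256,15/4,4 } -> 1917/512
val(BBBBRBRBBBBBRB) = { 0,1,2,3,7/2,29/8,59/16,119/32,239/64,479/128,1917/512 | 959/256,15/4,4 } -> 3835/1024

3835/1024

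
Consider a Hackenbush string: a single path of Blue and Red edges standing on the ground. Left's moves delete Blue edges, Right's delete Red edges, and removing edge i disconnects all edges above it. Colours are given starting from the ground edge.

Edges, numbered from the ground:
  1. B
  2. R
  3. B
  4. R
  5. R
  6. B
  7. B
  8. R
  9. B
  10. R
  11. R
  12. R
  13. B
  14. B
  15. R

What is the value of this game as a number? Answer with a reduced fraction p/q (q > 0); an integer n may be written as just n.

9869/16384

step 1: add B to get B; options L={ 0 } R={ ∅ } so 1
step 2: add R to get BR; options L={ 0 } R={ 1 } so 1/2
step 3: add B to get BRB; options L={ 0, 1/2 } R={ 1 } so 3/4
step 4: add R to get BRBR; options L={ 0, 1/2 } R={ 3/4, 1 } so 5/8
step 5: add R to get BRBRR; options L={ 0, 1/2 } R={ 5/8, 3/4, 1 } so 9/16
step 6: add B to get BRBRRB; options L={ 0, 1/2, 9/16 } R={ 5/8, 3/4, 1 } so 19/32
step 7: add B to get BRBRRBB; options L={ 0, 1/2, 9/16, 19/32 } R={ 5/8, 3/4, 1 } so 39/64
step 8: add R to get BRBRRBBR; options L={ 0, 1/2, 9/16, 19/32 } R={ 39/64, 5/8, 3/4, 1 } so 77/128
step 9: add B to get BRBRRBBRB; options L={ 0, 1/2, 9/16, 19/32, 77/128 } R={ 39/64, 5/8, 3/4, 1 } so 155/256
step 10: add R to get BRBRRBBRBR; options L={ 0, 1/2, 9/16, 19/32, 77/128 } R={ 155/256, 39/64, 5/8, 3/4, 1 } so 309/512
step 11: add R to get BRBRRBBRBRR; options L={ 0, 1/2, 9/16, 19/32, 77/128 } R={ 309/512, 155/256, 39/64, 5/8, 3/4, 1 } so 617/1024
step 12: add R to get BRBRRBBRBRRR; options L={ 0, 1/2, 9/16, 19/32, 77/128 } R={ 617/1024, 309/512, 155/256, 39/64, 5/8, 3/4, 1 } so 1233/2048
step 13: add B to get BRBRRBBRBRRRB; options L={ 0, 1/2, 9/16, 19/32, 77/128, 1233/2048 } R={ 617/1024, 309/512, 155/256, 39/64, 5/8, 3/4, 1 } so 2467/4096
step 14: add B to get BRBRRBBRBRRRBB; options L={ 0, 1/2, 9/16, 19/32, 77/128, 1233/2048, 2467/4096 } R={ 617/1024, 309/512, 155/256, 39/64, 5/8, 3/4, 1 } so 4935/8192
step 15: add R to get BRBRRBBRBRRRBBR; options L={ 0, 1/2, 9/16, 19/32, 77/128, 1233/2048, 2467/4096 } R={ 4935/8192, 617/1024, 309/512, 155/256, 39/64, 5/8, 3/4, 1 } so 9869/16384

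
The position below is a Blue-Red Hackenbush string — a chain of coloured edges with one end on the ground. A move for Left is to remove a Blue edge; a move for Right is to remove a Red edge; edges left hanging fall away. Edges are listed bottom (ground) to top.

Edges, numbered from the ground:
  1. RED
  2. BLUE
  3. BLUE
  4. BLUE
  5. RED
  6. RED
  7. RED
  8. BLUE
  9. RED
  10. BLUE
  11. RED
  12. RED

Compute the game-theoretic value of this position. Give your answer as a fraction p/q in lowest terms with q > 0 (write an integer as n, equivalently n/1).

-471/2048

Recurse on prefixes of the 12-edge string RED BLUE BLUE BLUE RED RED RED BLUE RED BLUE RED RED:
1 of 12 · R · max L −∞ · min R 0 -> -1
2 of 12 · RB · max L -1 · min R 0 -> -1/2
3 of 12 · RBB · max L -1/2 · min R 0 -> -1/4
4 of 12 · RBBB · max L -1/4 · min R 0 -> -1/8
5 of 12 · RBBBR · max L -1/4 · min R -1/8 -> -3/16
6 of 12 · RBBBRR · max L -1/4 · min R -3/16 -> -7/32
7 of 12 · RBBBRRR · max L -1/4 · min R -7/32 -> -15/64
8 of 12 · RBBBRRRB · max L -15/64 · min R -7/32 -> -29/128
9 of 12 · RBBBRRRBR · max L -15/64 · min R -29/128 -> -59/256
10 of 12 · RBBBRRRBRB · max L -59/256 · min R -29/128 -> -117/512
11 of 12 · RBBBRRRBRBR · max L -59/256 · min R -117/512 -> -235/1024
12 of 12 · RBBBRRRBRBRR · max L -59/256 · min R -235/1024 -> -471/2048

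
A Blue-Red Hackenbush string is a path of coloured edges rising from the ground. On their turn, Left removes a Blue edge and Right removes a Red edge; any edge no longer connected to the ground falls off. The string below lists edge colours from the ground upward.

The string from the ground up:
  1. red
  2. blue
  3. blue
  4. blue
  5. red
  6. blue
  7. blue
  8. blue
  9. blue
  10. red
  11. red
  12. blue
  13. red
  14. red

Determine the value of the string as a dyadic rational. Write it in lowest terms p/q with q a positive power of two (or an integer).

-1079/8192

1 of 14 · r · max L −∞ · min R 0 → -1
2 of 14 · rb · max L -1 · min R 0 → -1/2
3 of 14 · rbb · max L -1/2 · min R 0 → -1/4
4 of 14 · rbbb · max L -1/4 · min R 0 → -1/8
5 of 14 · rbbbr · max L -1/4 · min R -1/8 → -3/16
6 of 14 · rbbbrb · max L -3/16 · min R -1/8 → -5/32
7 of 14 · rbbbrbb · max L -5/32 · min R -1/8 → -9/64
8 of 14 · rbbbrbbb · max L -9/64 · min R -1/8 → -17/128
9 of 14 · rbbbrbbbb · max L -17/128 · min R -1/8 → -33/256
10 of 14 · rbbbrbbbbr · max L -17/128 · min R -33/256 → -67/512
11 of 14 · rbbbrbbbbrr · max L -17/128 · min R -67/512 → -135/1024
12 of 14 · rbbbrbbbbrrb · max L -135/1024 · min R -67/512 → -269/2048
13 of 14 · rbbbrbbbbrrbr · max L -135/1024 · min R -269/2048 → -539/4096
14 of 14 · rbbbrbbbbrrbrr · max L -135/1024 · min R -539/4096 → -1079/8192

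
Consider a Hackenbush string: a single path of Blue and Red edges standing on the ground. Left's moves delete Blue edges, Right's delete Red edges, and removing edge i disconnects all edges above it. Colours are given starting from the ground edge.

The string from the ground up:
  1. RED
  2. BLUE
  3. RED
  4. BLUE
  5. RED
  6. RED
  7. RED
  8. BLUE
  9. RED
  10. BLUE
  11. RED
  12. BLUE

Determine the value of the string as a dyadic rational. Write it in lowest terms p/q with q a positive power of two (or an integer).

-1493/2048

step 1: add RED to get R; options L={  } R={ 0 } → -1
step 2: add BLUE to get RB; options L={ -1 } R={ 0 } → -1/2
step 3: add RED to get RBR; options L={ -1 } R={ -1/2 0 } → -3/4
step 4: add BLUE to get RBRB; options L={ -1 -3/4 } R={ -1/2 0 } → -5/8
step 5: add RED to get RBRBR; options L={ -1 -3/4 } R={ -5/8 -1/2 0 } → -11/16
step 6: add RED to get RBRBRR; options L={ -1 -3/4 } R={ -11/16 -5/8 -1/2 0 } → -23/32
step 7: add RED to get RBRBRRR; options L={ -1 -3/4 } R={ -23/32 -11/16 -5/8 -1/2 0 } → -47/64
step 8: add BLUE to get RBRBRRRB; options L={ -1 -3/4 -47/64 } R={ -23/32 -11/16 -5/8 -1/2 0 } → -93/128
step 9: add RED to get RBRBRRRBR; options L={ -1 -3/4 -47/64 } R={ -93/128 -23/32 -11/16 -5/8 -1/2 0 } → -187/256
step 10: add BLUE to get RBRBRRRBRB; options L={ -1 -3/4 -47/64 -187/256 } R={ -93/128 -23/32 -11/16 -5/8 -1/2 0 } → -373/512
step 11: add RED to get RBRBRRRBRBR; options L={ -1 -3/4 -47/64 -187/256 } R={ -373/512 -93/128 -23/32 -11/16 -5/8 -1/2 0 } → -747/1024
step 12: add BLUE to get RBRBRRRBRBRB; options L={ -1 -3/4 -47/64 -187/256 -747/1024 } R={ -373/512 -93/128 -23/32 -11/16 -5/8 -1/2 0 } → -1493/2048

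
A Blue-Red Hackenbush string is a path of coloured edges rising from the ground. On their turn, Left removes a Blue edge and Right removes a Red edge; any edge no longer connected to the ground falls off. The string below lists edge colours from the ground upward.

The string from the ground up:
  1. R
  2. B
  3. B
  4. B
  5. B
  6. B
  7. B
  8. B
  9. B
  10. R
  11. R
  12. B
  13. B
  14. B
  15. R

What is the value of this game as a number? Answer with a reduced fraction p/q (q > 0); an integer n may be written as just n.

-99/16384

edge 1 of 15 (R): { · | 0 } → -1
edge 2 of 15 (B): { -1 | 0 } → -1/2
edge 3 of 15 (B): { -1; -1/2 | 0 } → -1/4
edge 4 of 15 (B): { -1; -1/2; -1/4 | 0 } → -1/8
edge 5 of 15 (B): { -1; -1/2; -1/4; -1/8 | 0 } → -1/16
edge 6 of 15 (B): { -1; -1/2; -1/4; -1/8; -1/16 | 0 } → -1/32
edge 7 of 15 (B): { -1; -1/2; -1/4; -1/8; -1/16; -1/32 | 0 } → -1/64
edge 8 of 15 (B): { -1; -1/2; -1/4; -1/8; -1/16; -1/32; -1/64 | 0 } → -1/128
edge 9 of 15 (B): { -1; -1/2; -1/4; -1/8; -1/16; -1/32; -1/64; -1/128 | 0 } → -1/256
edge 10 of 15 (R): { -1; -1/2; -1/4; -1/8; -1/16; -1/32; -1/64; -1/128 | -1/256; 0 } → -3/512
edge 11 of 15 (R): { -1; -1/2; -1/4; -1/8; -1/16; -1/32; -1/64; -1/128 | -3/512; -1/256; 0 } → -7/1024
edge 12 of 15 (B): { -1; -1/2; -1/4; -1/8; -1/16; -1/32; -1/64; -1/128; -7/1024 | -3/512; -1/256; 0 } → -13/2048
edge 13 of 15 (B): { -1; -1/2; -1/4; -1/8; -1/16; -1/32; -1/64; -1/128; -7/1024; -13/2048 | -3/512; -1/256; 0 } → -25/4096
edge 14 of 15 (B): { -1; -1/2; -1/4; -1/8; -1/16; -1/32; -1/64; -1/128; -7/1024; -13/2048; -25/4096 | -3/512; -1/256; 0 } → -49/8192
edge 15 of 15 (R): { -1; -1/2; -1/4; -1/8; -1/16; -1/32; -1/64; -1/128; -7/1024; -13/2048; -25/4096 | -49/8192; -3/512; -1/256; 0 } → -99/16384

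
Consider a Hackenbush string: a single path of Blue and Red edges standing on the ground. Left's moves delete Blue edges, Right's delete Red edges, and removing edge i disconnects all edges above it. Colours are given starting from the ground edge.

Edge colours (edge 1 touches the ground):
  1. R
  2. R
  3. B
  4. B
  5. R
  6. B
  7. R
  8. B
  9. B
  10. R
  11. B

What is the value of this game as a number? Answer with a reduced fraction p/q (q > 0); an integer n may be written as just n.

-677/512

R: Left { (no moves) }, Right { 0 } -> simplest -1
RR: Left { (no moves) }, Right { -1, 0 } -> simplest -2
RRB: Left { -2 }, Right { -1, 0 } -> simplest -3/2
RRBB: Left { -2, -3/2 }, Right { -1, 0 } -> simplest -5/4
RRBBR: Left { -2, -3/2 }, Right { -5/4, -1, 0 } -> simplest -11/8
RRBBRB: Left { -2, -3/2, -11/8 }, Right { -5/4, -1, 0 } -> simplest -21/16
RRBBRBR: Left { -2, -3/2, -11/8 }, Right { -21/16, -5/4, -1, 0 } -> simplest -43/32
RRBBRBRB: Left { -2, -3/2, -11/8, -43/32 }, Right { -21/16, -5/4, -1, 0 } -> simplest -85/64
RRBBRBRBB: Left { -2, -3/2, -11/8, -43/32, -85/64 }, Right { -21/16, -5/4, -1, 0 } -> simplest -169/128
RRBBRBRBBR: Left { -2, -3/2, -11/8, -43/32, -85/64 }, Right { -169/128, -21/16, -5/4, -1, 0 } -> simplest -339/256
RRBBRBRBBRB: Left { -2, -3/2, -11/8, -43/32, -85/64, -339/256 }, Right { -169/128, -21/16, -5/4, -1, 0 } -> simplest -677/512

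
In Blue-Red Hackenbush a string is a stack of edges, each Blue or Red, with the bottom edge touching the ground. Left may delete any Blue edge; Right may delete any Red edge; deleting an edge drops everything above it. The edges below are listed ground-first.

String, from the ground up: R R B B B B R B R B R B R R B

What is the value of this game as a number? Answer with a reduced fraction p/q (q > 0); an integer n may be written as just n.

G_1 [R]  L=[(no moves)]  R=[0]  -> -1
G_2 [RR]  L=[(no moves)]  R=[-1 0]  -> -2
G_3 [RRB]  L=[-2]  R=[-1 0]  -> -3/2
G_4 [RRBB]  L=[-2 -3/2]  R=[-1 0]  -> -5/4
G_5 [RRBBB]  L=[-2 -3/2 -5/4]  R=[-1 0]  -> -9/8
G_6 [RRBBBB]  L=[-2 -3/2 -5/4 -9/8]  R=[-1 0]  -> -17/16
G_7 [RRBBBBR]  L=[-2 -3/2 -5/4 -9/8]  R=[-17/16 -1 0]  -> -35/32
G_8 [RRBBBBRB]  L=[-2 -3/2 -5/4 -9/8 -35/32]  R=[-17/16 -1 0]  -> -69/64
G_9 [RRBBBBRBR]  L=[-2 -3/2 -5/4 -9/8 -35/32]  R=[-69/64 -17/16 -1 0]  -> -139/128
G_10 [RRBBBBRBRB]  L=[-2 -3/2 -5/4 -9/8 -35/32 -139/128]  R=[-69/64 -17/16 -1 0]  -> -277/256
G_11 [RRBBBBRBRBR]  L=[-2 -3/2 -5/4 -9/8 -35/32 -139/128]  R=[-277/256 -69/64 -17/16 -1 0]  -> -555/512
G_12 [RRBBBBRBRBRB]  L=[-2 -3/2 -5/4 -9/8 -35/32 -139/128 -555/512]  R=[-277/256 -69/64 -17/16 -1 0]  -> -1109/1024
G_13 [RRBBBBRBRBRBR]  L=[-2 -3/2 -5/4 -9/8 -35/32 -139/128 -555/512]  R=[-1109/1024 -277/256 -69/64 -17/16 -1 0]  -> -2219/2048
G_14 [RRBBBBRBRBRBRR]  L=[-2 -3/2 -5/4 -9/8 -35/32 -139/128 -555/512]  R=[-2219/2048 -1109/1024 -277/256 -69/64 -17/16 -1 0]  -> -4439/4096
G_15 [RRBBBBRBRBRBRRB]  L=[-2 -3/2 -5/4 -9/8 -35/32 -139/128 -555/512 -4439/4096]  R=[-2219/2048 -1109/1024 -277/256 -69/64 -17/16 -1 0]  -> -8877/8192

-8877/8192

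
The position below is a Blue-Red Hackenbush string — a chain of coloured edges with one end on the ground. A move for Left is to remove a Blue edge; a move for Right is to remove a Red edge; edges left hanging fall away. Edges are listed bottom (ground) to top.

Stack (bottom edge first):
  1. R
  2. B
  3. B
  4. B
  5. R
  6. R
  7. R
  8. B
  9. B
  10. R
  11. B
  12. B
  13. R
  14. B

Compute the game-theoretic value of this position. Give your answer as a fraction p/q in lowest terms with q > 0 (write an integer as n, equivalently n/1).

step 1: add R to get R; options L={ · } R={ 0 } — -1
step 2: add B to get RB; options L={ -1 } R={ 0 } — -1/2
step 3: add B to get RBB; options L={ -1,-1/2 } R={ 0 } — -1/4
step 4: add B to get RBBB; options L={ -1,-1/2,-1/4 } R={ 0 } — -1/8
step 5: add R to get RBBBR; options L={ -1,-1/2,-1/4 } R={ -1/8,0 } — -3/16
step 6: add R to get RBBBRR; options L={ -1,-1/2,-1/4 } R={ -3/16,-1/8,0 } — -7/32
step 7: add R to get RBBBRRR; options L={ -1,-1/2,-1/4 } R={ -7/32,-3/16,-1/8,0 } — -15/64
step 8: add B to get RBBBRRRB; options L={ -1,-1/2,-1/4,-15/64 } R={ -7/32,-3/16,-1/8,0 } — -29/128
step 9: add B to get RBBBRRRBB; options L={ -1,-1/2,-1/4,-15/64,-29/128 } R={ -7/32,-3/16,-1/8,0 } — -57/256
step 10: add R to get RBBBRRRBBR; options L={ -1,-1/2,-1/4,-15/64,-29/128 } R={ -57/256,-7/32,-3/16,-1/8,0 } — -115/512
step 11: add B to get RBBBRRRBBRB; options L={ -1,-1/2,-1/4,-15/64,-29/128,-115/512 } R={ -57/256,-7/32,-3/16,-1/8,0 } — -229/1024
step 12: add B to get RBBBRRRBBRBB; options L={ -1,-1/2,-1/4,-15/64,-29/128,-115/512,-229/1024 } R={ -57/256,-7/32,-3/16,-1/8,0 } — -457/2048
step 13: add R to get RBBBRRRBBRBBR; options L={ -1,-1/2,-1/4,-15/64,-29/128,-115/512,-229/1024 } R={ -457/2048,-57/256,-7/32,-3/16,-1/8,0 } — -915/4096
step 14: add B to get RBBBRRRBBRBBRB; options L={ -1,-1/2,-1/4,-15/64,-29/128,-115/512,-229/1024,-915/4096 } R={ -457/2048,-57/256,-7/32,-3/16,-1/8,0 } — -1829/8192

-1829/8192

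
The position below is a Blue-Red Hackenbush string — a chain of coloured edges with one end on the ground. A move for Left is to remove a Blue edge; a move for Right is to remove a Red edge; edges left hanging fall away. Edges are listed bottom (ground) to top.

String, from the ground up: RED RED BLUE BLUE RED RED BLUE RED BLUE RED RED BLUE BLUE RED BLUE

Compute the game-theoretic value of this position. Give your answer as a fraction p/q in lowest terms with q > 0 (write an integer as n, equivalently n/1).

-11621/8192

Prefix values for RED RED BLUE BLUE RED RED BLUE RED BLUE RED RED BLUE BLUE RED BLUE via {L|R} + simplicity:
value(R) = { — | 0 } so -1
value(RR) = { — | -1; 0 } so -2
value(RRB) = { -2 | -1; 0 } so -3/2
value(RRBB) = { -2; -3/2 | -1; 0 } so -5/4
value(RRBBR) = { -2; -3/2 | -5/4; -1; 0 } so -11/8
value(RRBBRR) = { -2; -3/2 | -11/8; -5/4; -1; 0 } so -23/16
value(RRBBRRB) = { -2; -3/2; -23/16 | -11/8; -5/4; -1; 0 } so -45/32
value(RRBBRRBR) = { -2; -3/2; -23/16 | -45/32; -11/8; -5/4; -1; 0 } so -91/64
value(RRBBRRBRB) = { -2; -3/2; -23/16; -91/64 | -45/32; -11/8; -5/4; -1; 0 } so -181/128
value(RRBBRRBRBR) = { -2; -3/2; -23/16; -91/64 | -181/128; -45/32; -11/8; -5/4; -1; 0 } so -363/256
value(RRBBRRBRBRR) = { -2; -3/2; -23/16; -91/64 | -363/256; -181/128; -45/32; -11/8; -5/4; -1; 0 } so -727/512
value(RRBBRRBRBRRB) = { -2; -3/2; -23/16; -91/64; -727/512 | -363/256; -181/128; -45/32; -11/8; -5/4; -1; 0 } so -1453/1024
value(RRBBRRBRBRRBB) = { -2; -3/2; -23/16; -91/64; -727/512; -1453/1024 | -363/256; -181/128; -45/32; -11/8; -5/4; -1; 0 } so -2905/2048
value(RRBBRRBRBRRBBR) = { -2; -3/2; -23/16; -91/64; -727/512; -1453/1024 | -2905/2048; -363/256; -181/128; -45/32; -11/8; -5/4; -1; 0 } so -5811/4096
value(RRBBRRBRBRRBBRB) = { -2; -3/2; -23/16; -91/64; -727/512; -1453/1024; -5811/4096 | -2905/2048; -363/256; -181/128; -45/32; -11/8; -5/4; -1; 0 } so -11621/8192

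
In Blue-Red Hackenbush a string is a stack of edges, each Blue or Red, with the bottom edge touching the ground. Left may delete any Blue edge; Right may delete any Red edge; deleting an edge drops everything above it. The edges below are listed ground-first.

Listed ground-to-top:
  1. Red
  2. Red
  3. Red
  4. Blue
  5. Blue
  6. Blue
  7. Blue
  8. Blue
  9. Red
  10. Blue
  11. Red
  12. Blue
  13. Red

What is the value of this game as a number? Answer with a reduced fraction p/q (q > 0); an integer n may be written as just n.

-2091/1024

edge 1 of 13 (Red): {  | 0 } so -1
edge 2 of 13 (Red): {  | -1 0 } so -2
edge 3 of 13 (Red): {  | -2 -1 0 } so -3
edge 4 of 13 (Blue): { -3 | -2 -1 0 } so -5/2
edge 5 of 13 (Blue): { -3 -5/2 | -2 -1 0 } so -9/4
edge 6 of 13 (Blue): { -3 -5/2 -9/4 | -2 -1 0 } so -17/8
edge 7 of 13 (Blue): { -3 -5/2 -9/4 -17/8 | -2 -1 0 } so -33/16
edge 8 of 13 (Blue): { -3 -5/2 -9/4 -17/8 -33/16 | -2 -1 0 } so -65/32
edge 9 of 13 (Red): { -3 -5/2 -9/4 -17/8 -33/16 | -65/32 -2 -1 0 } so -131/64
edge 10 of 13 (Blue): { -3 -5/2 -9/4 -17/8 -33/16 -131/64 | -65/32 -2 -1 0 } so -261/128
edge 11 of 13 (Red): { -3 -5/2 -9/4 -17/8 -33/16 -131/64 | -261/128 -65/32 -2 -1 0 } so -523/256
edge 12 of 13 (Blue): { -3 -5/2 -9/4 -17/8 -33/16 -131/64 -523/256 | -261/128 -65/32 -2 -1 0 } so -1045/512
edge 13 of 13 (Red): { -3 -5/2 -9/4 -17/8 -33/16 -131/64 -523/256 | -1045/512 -261/128 -65/32 -2 -1 0 } so -2091/1024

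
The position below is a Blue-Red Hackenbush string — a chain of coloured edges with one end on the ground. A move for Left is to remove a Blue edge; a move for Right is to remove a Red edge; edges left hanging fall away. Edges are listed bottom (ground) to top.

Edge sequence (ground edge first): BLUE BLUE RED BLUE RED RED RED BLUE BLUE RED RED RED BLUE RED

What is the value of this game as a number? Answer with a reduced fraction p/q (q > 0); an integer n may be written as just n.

6341/4096

B: Left { 0 }, Right { none } gives simplest 1
BB: Left { 0,1 }, Right { none } gives simplest 2
BBR: Left { 0,1 }, Right { 2 } gives simplest 3/2
BBRB: Left { 0,1,3/2 }, Right { 2 } gives simplest 7/4
BBRBR: Left { 0,1,3/2 }, Right { 7/4,2 } gives simplest 13/8
BBRBRR: Left { 0,1,3/2 }, Right { 13/8,7/4,2 } gives simplest 25/16
BBRBRRR: Left { 0,1,3/2 }, Right { 25/16,13/8,7/4,2 } gives simplest 49/32
BBRBRRRB: Left { 0,1,3/2,49/32 }, Right { 25/16,13/8,7/4,2 } gives simplest 99/64
BBRBRRRBB: Left { 0,1,3/2,49/32,99/64 }, Right { 25/16,13/8,7/4,2 } gives simplest 199/128
BBRBRRRBBR: Left { 0,1,3/2,49/32,99/64 }, Right { 199/128,25/16,13/8,7/4,2 } gives simplest 397/256
BBRBRRRBBRR: Left { 0,1,3/2,49/32,99/64 }, Right { 397/256,199/128,25/16,13/8,7/4,2 } gives simplest 793/512
BBRBRRRBBRRR: Left { 0,1,3/2,49/32,99/64 }, Right { 793/512,397/256,199/128,25/16,13/8,7/4,2 } gives simplest 1585/1024
BBRBRRRBBRRRB: Left { 0,1,3/2,49/32,99/64,1585/1024 }, Right { 793/512,397/256,199/128,25/16,13/8,7/4,2 } gives simplest 3171/2048
BBRBRRRBBRRRBR: Left { 0,1,3/2,49/32,99/64,1585/1024 }, Right { 3171/2048,793/512,397/256,199/128,25/16,13/8,7/4,2 } gives simplest 6341/4096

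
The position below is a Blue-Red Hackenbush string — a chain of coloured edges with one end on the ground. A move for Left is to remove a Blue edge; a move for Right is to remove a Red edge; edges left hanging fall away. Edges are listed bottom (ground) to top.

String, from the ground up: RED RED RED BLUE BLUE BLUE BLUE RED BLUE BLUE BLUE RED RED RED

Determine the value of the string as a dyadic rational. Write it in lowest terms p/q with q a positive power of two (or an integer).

Recurse on prefixes of the 14-edge string RED RED RED BLUE BLUE BLUE BLUE RED BLUE BLUE BLUE RED RED RED:
1 of 14 · R · max L −∞ · min R 0 — -1
2 of 14 · RR · max L −∞ · min R -1 — -2
3 of 14 · RRR · max L −∞ · min R -2 — -3
4 of 14 · RRRB · max L -3 · min R -2 — -5/2
5 of 14 · RRRBB · max L -5/2 · min R -2 — -9/4
6 of 14 · RRRBBB · max L -9/4 · min R -2 — -17/8
7 of 14 · RRRBBBB · max L -17/8 · min R -2 — -33/16
8 of 14 · RRRBBBBR · max L -17/8 · min R -33/16 — -67/32
9 of 14 · RRRBBBBRB · max L -67/32 · min R -33/16 — -133/64
10 of 14 · RRRBBBBRBB · max L -133/64 · min R -33/16 — -265/128
11 of 14 · RRRBBBBRBBB · max L -265/128 · min R -33/16 — -529/256
12 of 14 · RRRBBBBRBBBR · max L -265/128 · min R -529/256 — -1059/512
13 of 14 · RRRBBBBRBBBRR · max L -265/128 · min R -1059/512 — -2119/1024
14 of 14 · RRRBBBBRBBBRRR · max L -265/128 · min R -2119/1024 — -4239/2048

-4239/2048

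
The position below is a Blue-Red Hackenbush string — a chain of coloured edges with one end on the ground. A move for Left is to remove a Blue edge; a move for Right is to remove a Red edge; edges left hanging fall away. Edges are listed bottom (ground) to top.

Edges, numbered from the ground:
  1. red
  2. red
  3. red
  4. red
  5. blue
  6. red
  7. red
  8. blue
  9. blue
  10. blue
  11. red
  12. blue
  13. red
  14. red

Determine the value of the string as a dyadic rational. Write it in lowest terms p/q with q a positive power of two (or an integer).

step 1: add red to get r; options L={ ∅ } R={ 0 } → -1
step 2: add red to get rr; options L={ ∅ } R={ -1 0 } → -2
step 3: add red to get rrr; options L={ ∅ } R={ -2 -1 0 } → -3
step 4: add red to get rrrr; options L={ ∅ } R={ -3 -2 -1 0 } → -4
step 5: add blue to get rrrrb; options L={ -4 } R={ -3 -2 -1 0 } → -7/2
step 6: add red to get rrrrbr; options L={ -4 } R={ -7/2 -3 -2 -1 0 } → -15/4
step 7: add red to get rrrrbrr; options L={ -4 } R={ -15/4 -7/2 -3 -2 -1 0 } → -31/8
step 8: add blue to get rrrrbrrb; options L={ -4 -31/8 } R={ -15/4 -7/2 -3 -2 -1 0 } → -61/16
step 9: add blue to get rrrrbrrbb; options L={ -4 -31/8 -61/16 } R={ -15/4 -7/2 -3 -2 -1 0 } → -121/32
step 10: add blue to get rrrrbrrbbb; options L={ -4 -31/8 -61/16 -121/32 } R={ -15/4 -7/2 -3 -2 -1 0 } → -241/64
step 11: add red to get rrrrbrrbbbr; options L={ -4 -31/8 -61/16 -121/32 } R={ -241/64 -15/4 -7/2 -3 -2 -1 0 } → -483/128
step 12: add blue to get rrrrbrrbbbrb; options L={ -4 -31/8 -61/16 -121/32 -483/128 } R={ -241/64 -15/4 -7/2 -3 -2 -1 0 } → -965/256
step 13: add red to get rrrrbrrbbbrbr; options L={ -4 -31/8 -61/16 -121/32 -483/128 } R={ -965/256 -241/64 -15/4 -7/2 -3 -2 -1 0 } → -1931/512
step 14: add red to get rrrrbrrbbbrbrr; options L={ -4 -31/8 -61/16 -121/32 -483/128 } R={ -1931/512 -965/256 -241/64 -15/4 -7/2 -3 -2 -1 0 } → -3863/1024

-3863/1024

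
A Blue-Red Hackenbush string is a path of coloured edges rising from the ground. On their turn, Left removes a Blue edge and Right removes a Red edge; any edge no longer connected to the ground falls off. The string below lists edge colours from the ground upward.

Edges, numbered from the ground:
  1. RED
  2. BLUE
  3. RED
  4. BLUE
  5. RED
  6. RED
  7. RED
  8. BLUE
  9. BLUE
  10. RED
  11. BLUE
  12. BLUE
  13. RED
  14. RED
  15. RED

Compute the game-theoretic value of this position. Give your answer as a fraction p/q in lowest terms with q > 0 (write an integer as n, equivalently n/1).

-11855/16384

Build v(s[:k]) for k = 1..15, string s = RED BLUE RED BLUE RED RED RED BLUE BLUE RED BLUE BLUE RED RED RED.
v(R) = { (no moves) | 0 } so -1
v(RB) = { -1 | 0 } so -1/2
v(RBR) = { -1 | -1/2, 0 } so -3/4
v(RBRB) = { -1, -3/4 | -1/2, 0 } so -5/8
v(RBRBR) = { -1, -3/4 | -5/8, -1/2, 0 } so -11/16
v(RBRBRR) = { -1, -3/4 | -11/16, -5/8, -1/2, 0 } so -23/32
v(RBRBRRR) = { -1, -3/4 | -23/32, -11/16, -5/8, -1/2, 0 } so -47/64
v(RBRBRRRB) = { -1, -3/4, -47/64 | -23/32, -11/16, -5/8, -1/2, 0 } so -93/128
v(RBRBRRRBB) = { -1, -3/4, -47/64, -93/128 | -23/32, -11/16, -5/8, -1/2, 0 } so -185/256
v(RBRBRRRBBR) = { -1, -3/4, -47/64, -93/128 | -185/256, -23/32, -11/16, -5/8, -1/2, 0 } so -371/512
v(RBRBRRRBBRB) = { -1, -3/4, -47/64, -93/128, -371/512 | -185/256, -23/32, -11/16, -5/8, -1/2, 0 } so -741/1024
v(RBRBRRRBBRBB) = { -1, -3/4, -47/64, -93/128, -371/512, -741/1024 | -185/256, -23/32, -11/16, -5/8, -1/2, 0 } so -1481/2048
v(RBRBRRRBBRBBR) = { -1, -3/4, -47/64, -93/128, -371/512, -741/1024 | -1481/2048, -185/256, -23/32, -11/16, -5/8, -1/2, 0 } so -2963/4096
v(RBRBRRRBBRBBRR) = { -1, -3/4, -47/64, -93/128, -371/512, -741/1024 | -2963/4096, -1481/2048, -185/256, -23/32, -11/16, -5/8, -1/2, 0 } so -5927/8192
v(RBRBRRRBBRBBRRR) = { -1, -3/4, -47/64, -93/128, -371/512, -741/1024 | -5927/8192, -2963/4096, -1481/2048, -185/256, -23/32, -11/16, -5/8, -1/2, 0 } so -11855/16384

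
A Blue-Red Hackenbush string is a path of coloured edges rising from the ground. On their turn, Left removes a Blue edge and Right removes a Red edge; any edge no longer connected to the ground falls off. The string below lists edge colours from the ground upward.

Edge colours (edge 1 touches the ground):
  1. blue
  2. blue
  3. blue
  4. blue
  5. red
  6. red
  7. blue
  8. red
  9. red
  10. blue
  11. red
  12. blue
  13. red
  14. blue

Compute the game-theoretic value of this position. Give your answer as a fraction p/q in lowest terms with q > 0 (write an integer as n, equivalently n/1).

1 of 14 · b · max L 0 · min R +∞ — 1
2 of 14 · bb · max L 1 · min R +∞ — 2
3 of 14 · bbb · max L 2 · min R +∞ — 3
4 of 14 · bbbb · max L 3 · min R +∞ — 4
5 of 14 · bbbbr · max L 3 · min R 4 — 7/2
6 of 14 · bbbbrr · max L 3 · min R 7/2 — 13/4
7 of 14 · bbbbrrb · max L 13/4 · min R 7/2 — 27/8
8 of 14 · bbbbrrbr · max L 13/4 · min R 27/8 — 53/16
9 of 14 · bbbbrrbrr · max L 13/4 · min R 53/16 — 105/32
10 of 14 · bbbbrrbrrb · max L 105/32 · min R 53/16 — 211/64
11 of 14 · bbbbrrbrrbr · max L 105/32 · min R 211/64 — 421/128
12 of 14 · bbbbrrbrrbrb · max L 421/128 · min R 211/64 — 843/256
13 of 14 · bbbbrrbrrbrbr · max L 421/128 · min R 843/256 — 1685/512
14 of 14 · bbbbrrbrrbrbrb · max L 1685/512 · min R 843/256 — 3371/1024

3371/1024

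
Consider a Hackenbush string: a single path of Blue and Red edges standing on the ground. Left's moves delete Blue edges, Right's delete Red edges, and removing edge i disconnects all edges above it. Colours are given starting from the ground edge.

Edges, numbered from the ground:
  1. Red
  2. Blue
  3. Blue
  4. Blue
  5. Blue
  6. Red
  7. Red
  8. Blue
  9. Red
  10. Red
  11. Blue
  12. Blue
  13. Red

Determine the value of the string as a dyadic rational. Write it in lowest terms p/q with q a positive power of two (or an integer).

Recurse on prefixes of the 13-edge string Red Blue Blue Blue Blue Red Red Blue Red Red Blue Blue Red:
step 1: add Red to get R; options L={  } R={ 0 } -> -1
step 2: add Blue to get RB; options L={ -1 } R={ 0 } -> -1/2
step 3: add Blue to get RBB; options L={ -1, -1/2 } R={ 0 } -> -1/4
step 4: add Blue to get RBBB; options L={ -1, -1/2, -1/4 } R={ 0 } -> -1/8
step 5: add Blue to get RBBBB; options L={ -1, -1/2, -1/4, -1/8 } R={ 0 } -> -1/16
step 6: add Red to get RBBBBR; options L={ -1, -1/2, -1/4, -1/8 } R={ -1/16, 0 } -> -3/32
step 7: add Red to get RBBBBRR; options L={ -1, -1/2, -1/4, -1/8 } R={ -3/32, -1/16, 0 } -> -7/64
step 8: add Blue to get RBBBBRRB; options L={ -1, -1/2, -1/4, -1/8, -7/64 } R={ -3/32, -1/16, 0 } -> -13/128
step 9: add Red to get RBBBBRRBR; options L={ -1, -1/2, -1/4, -1/8, -7/64 } R={ -13/128, -3/32, -1/16, 0 } -> -27/256
step 10: add Red to get RBBBBRRBRR; options L={ -1, -1/2, -1/4, -1/8, -7/64 } R={ -27/256, -13/128, -3/32, -1/16, 0 } -> -55/512
step 11: add Blue to get RBBBBRRBRRB; options L={ -1, -1/2, -1/4, -1/8, -7/64, -55/512 } R={ -27/256, -13/128, -3/32, -1/16, 0 } -> -109/1024
step 12: add Blue to get RBBBBRRBRRBB; options L={ -1, -1/2, -1/4, -1/8, -7/64, -55/512, -109/1024 } R={ -27/256, -13/128, -3/32, -1/16, 0 } -> -217/2048
step 13: add Red to get RBBBBRRBRRBBR; options L={ -1, -1/2, -1/4, -1/8, -7/64, -55/512, -109/1024 } R={ -217/2048, -27/256, -13/128, -3/32, -1/16, 0 } -> -435/4096

-435/4096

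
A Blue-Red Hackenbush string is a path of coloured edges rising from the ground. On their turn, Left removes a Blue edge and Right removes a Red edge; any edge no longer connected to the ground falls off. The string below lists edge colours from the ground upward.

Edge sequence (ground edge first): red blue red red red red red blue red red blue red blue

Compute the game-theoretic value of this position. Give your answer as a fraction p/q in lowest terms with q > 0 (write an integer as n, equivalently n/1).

-4021/4096

r: Left { ∅ }, Right { 0 } ⇒ simplest -1
rb: Left { -1 }, Right { 0 } ⇒ simplest -1/2
rbr: Left { -1 }, Right { -1/2,0 } ⇒ simplest -3/4
rbrr: Left { -1 }, Right { -3/4,-1/2,0 } ⇒ simplest -7/8
rbrrr: Left { -1 }, Right { -7/8,-3/4,-1/2,0 } ⇒ simplest -15/16
rbrrrr: Left { -1 }, Right { -15/16,-7/8,-3/4,-1/2,0 } ⇒ simplest -31/32
rbrrrrr: Left { -1 }, Right { -31/32,-15/16,-7/8,-3/4,-1/2,0 } ⇒ simplest -63/64
rbrrrrrb: Left { -1,-63/64 }, Right { -31/32,-15/16,-7/8,-3/4,-1/2,0 } ⇒ simplest -125/128
rbrrrrrbr: Left { -1,-63/64 }, Right { -125/128,-31/32,-15/16,-7/8,-3/4,-1/2,0 } ⇒ simplest -251/256
rbrrrrrbrr: Left { -1,-63/64 }, Right { -251/256,-125/128,-31/32,-15/16,-7/8,-3/4,-1/2,0 } ⇒ simplest -503/512
rbrrrrrbrrb: Left { -1,-63/64,-503/512 }, Right { -251/256,-125/128,-31/32,-15/16,-7/8,-3/4,-1/2,0 } ⇒ simplest -1005/1024
rbrrrrrbrrbr: Left { -1,-63/64,-503/512 }, Right { -1005/1024,-251/256,-125/128,-31/32,-15/16,-7/8,-3/4,-1/2,0 } ⇒ simplest -2011/2048
rbrrrrrbrrbrb: Left { -1,-63/64,-503/512,-2011/2048 }, Right { -1005/1024,-251/256,-125/128,-31/32,-15/16,-7/8,-3/4,-1/2,0 } ⇒ simplest -4021/4096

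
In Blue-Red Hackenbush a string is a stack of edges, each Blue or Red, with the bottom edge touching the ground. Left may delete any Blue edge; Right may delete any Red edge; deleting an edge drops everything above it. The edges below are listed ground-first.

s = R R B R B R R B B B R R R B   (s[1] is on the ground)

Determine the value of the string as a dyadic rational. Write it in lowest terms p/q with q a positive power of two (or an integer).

g_1 [R]  L=[(no moves)]  R=[0]  so -1
g_2 [RR]  L=[(no moves)]  R=[-1; 0]  so -2
g_3 [RRB]  L=[-2]  R=[-1; 0]  so -3/2
g_4 [RRBR]  L=[-2]  R=[-3/2; -1; 0]  so -7/4
g_5 [RRBRB]  L=[-2; -7/4]  R=[-3/2; -1; 0]  so -13/8
g_6 [RRBRBR]  L=[-2; -7/4]  R=[-13/8; -3/2; -1; 0]  so -27/16
g_7 [RRBRBRR]  L=[-2; -7/4]  R=[-27/16; -13/8; -3/2; -1; 0]  so -55/32
g_8 [RRBRBRRB]  L=[-2; -7/4; -55/32]  R=[-27/16; -13/8; -3/2; -1; 0]  so -109/64
g_9 [RRBRBRRBB]  L=[-2; -7/4; -55/32; -109/64]  R=[-27/16; -13/8; -3/2; -1; 0]  so -217/128
g_10 [RRBRBRRBBB]  L=[-2; -7/4; -55/32; -109/64; -217/128]  R=[-27/16; -13/8; -3/2; -1; 0]  so -433/256
g_11 [RRBRBRRBBBR]  L=[-2; -7/4; -55/32; -109/64; -217/128]  R=[-433/256; -27/16; -13/8; -3/2; -1; 0]  so -867/512
g_12 [RRBRBRRBBBRR]  L=[-2; -7/4; -55/32; -109/64; -217/128]  R=[-867/512; -433/256; -27/16; -13/8; -3/2; -1; 0]  so -1735/1024
g_13 [RRBRBRRBBBRRR]  L=[-2; -7/4; -55/32; -109/64; -217/128]  R=[-1735/1024; -867/512; -433/256; -27/16; -13/8; -3/2; -1; 0]  so -3471/2048
g_14 [RRBRBRRBBBRRRB]  L=[-2; -7/4; -55/32; -109/64; -217/128; -3471/2048]  R=[-1735/1024; -867/512; -433/256; -27/16; -13/8; -3/2; -1; 0]  so -6941/4096

-6941/4096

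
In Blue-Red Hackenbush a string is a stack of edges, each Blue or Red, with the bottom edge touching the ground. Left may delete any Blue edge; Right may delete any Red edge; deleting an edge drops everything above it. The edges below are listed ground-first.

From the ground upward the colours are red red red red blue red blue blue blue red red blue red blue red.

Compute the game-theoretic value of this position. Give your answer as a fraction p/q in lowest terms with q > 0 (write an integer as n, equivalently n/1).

edge 1 of 15 (red): { (no moves) | 0 } — -1
edge 2 of 15 (red): { (no moves) | -1,0 } — -2
edge 3 of 15 (red): { (no moves) | -2,-1,0 } — -3
edge 4 of 15 (red): { (no moves) | -3,-2,-1,0 } — -4
edge 5 of 15 (blue): { -4 | -3,-2,-1,0 } — -7/2
edge 6 of 15 (red): { -4 | -7/2,-3,-2,-1,0 } — -15/4
edge 7 of 15 (blue): { -4,-15/4 | -7/2,-3,-2,-1,0 } — -29/8
edge 8 of 15 (blue): { -4,-15/4,-29/8 | -7/2,-3,-2,-1,0 } — -57/16
edge 9 of 15 (blue): { -4,-15/4,-29/8,-57/16 | -7/2,-3,-2,-1,0 } — -113/32
edge 10 of 15 (red): { -4,-15/4,-29/8,-57/16 | -113/32,-7/2,-3,-2,-1,0 } — -227/64
edge 11 of 15 (red): { -4,-15/4,-29/8,-57/16 | -227/64,-113/32,-7/2,-3,-2,-1,0 } — -455/128
edge 12 of 15 (blue): { -4,-15/4,-29/8,-57/16,-455/128 | -227/64,-113/32,-7/2,-3,-2,-1,0 } — -909/256
edge 13 of 15 (red): { -4,-15/4,-29/8,-57/16,-455/128 | -909/256,-227/64,-113/32,-7/2,-3,-2,-1,0 } — -1819/512
edge 14 of 15 (blue): { -4,-15/4,-29/8,-57/16,-455/128,-1819/512 | -909/256,-227/64,-113/32,-7/2,-3,-2,-1,0 } — -3637/1024
edge 15 of 15 (red): { -4,-15/4,-29/8,-57/16,-455/128,-1819/512 | -3637/1024,-909/256,-227/64,-113/32,-7/2,-3,-2,-1,0 } — -7275/2048

-7275/2048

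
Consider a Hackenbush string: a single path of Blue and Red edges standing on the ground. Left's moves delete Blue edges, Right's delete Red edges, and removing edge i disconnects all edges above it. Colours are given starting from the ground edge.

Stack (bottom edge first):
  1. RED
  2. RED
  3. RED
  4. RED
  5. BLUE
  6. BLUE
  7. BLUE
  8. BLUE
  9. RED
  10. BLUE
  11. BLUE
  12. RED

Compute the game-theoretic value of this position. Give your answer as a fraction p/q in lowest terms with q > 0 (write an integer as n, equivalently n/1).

-787/256

edge 1 of 12 (RED): { none | 0 } ⇒ -1
edge 2 of 12 (RED): { none | -1, 0 } ⇒ -2
edge 3 of 12 (RED): { none | -2, -1, 0 } ⇒ -3
edge 4 of 12 (RED): { none | -3, -2, -1, 0 } ⇒ -4
edge 5 of 12 (BLUE): { -4 | -3, -2, -1, 0 } ⇒ -7/2
edge 6 of 12 (BLUE): { -4, -7/2 | -3, -2, -1, 0 } ⇒ -13/4
edge 7 of 12 (BLUE): { -4, -7/2, -13/4 | -3, -2, -1, 0 } ⇒ -25/8
edge 8 of 12 (BLUE): { -4, -7/2, -13/4, -25/8 | -3, -2, -1, 0 } ⇒ -49/16
edge 9 of 12 (RED): { -4, -7/2, -13/4, -25/8 | -49/16, -3, -2, -1, 0 } ⇒ -99/32
edge 10 of 12 (BLUE): { -4, -7/2, -13/4, -25/8, -99/32 | -49/16, -3, -2, -1, 0 } ⇒ -197/64
edge 11 of 12 (BLUE): { -4, -7/2, -13/4, -25/8, -99/32, -197/64 | -49/16, -3, -2, -1, 0 } ⇒ -393/128
edge 12 of 12 (RED): { -4, -7/2, -13/4, -25/8, -99/32, -197/64 | -393/128, -49/16, -3, -2, -1, 0 } ⇒ -787/256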